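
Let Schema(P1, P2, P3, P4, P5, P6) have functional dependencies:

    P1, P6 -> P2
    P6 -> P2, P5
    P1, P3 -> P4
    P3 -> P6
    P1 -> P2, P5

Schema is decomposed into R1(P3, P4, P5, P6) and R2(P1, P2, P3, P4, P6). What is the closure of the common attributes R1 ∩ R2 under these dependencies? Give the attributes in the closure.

R1 ∩ R2 = {P3, P4, P6}.
P6 → P2, P5 applies, adding P2, P5
Closure: {P2, P3, P4, P5, P6}.

P2, P3, P4, P5, P6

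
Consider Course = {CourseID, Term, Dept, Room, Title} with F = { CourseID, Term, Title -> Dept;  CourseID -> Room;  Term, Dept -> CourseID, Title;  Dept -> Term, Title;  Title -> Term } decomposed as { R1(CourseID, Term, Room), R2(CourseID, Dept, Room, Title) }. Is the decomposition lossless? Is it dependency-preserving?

Lossless test: (CourseID, Room)⁺ = {CourseID, Room}, which is a superkey of neither fragment — lossy.
Dependency preservation: the restricted closure of {Dept} across the fragments never reaches {Term, Title}, so Dept → Term, Title cannot be enforced without a join — not preserved.

lossy and not dependency-preserving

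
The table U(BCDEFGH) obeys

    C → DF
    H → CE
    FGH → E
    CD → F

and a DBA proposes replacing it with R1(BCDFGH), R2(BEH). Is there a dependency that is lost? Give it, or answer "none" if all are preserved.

none

C → DF lies within R1.
H → CE: restricted closure across fragments reaches CE.
FGH → E: restricted closure across fragments reaches E.
CD → F lies within R1.
Every dependency is enforceable on the fragments, so the decomposition is dependency-preserving.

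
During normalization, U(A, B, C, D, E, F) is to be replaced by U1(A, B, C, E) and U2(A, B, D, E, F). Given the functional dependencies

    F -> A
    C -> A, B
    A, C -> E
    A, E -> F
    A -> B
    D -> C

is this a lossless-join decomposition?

Common attributes: U1 ∩ U2 = {A, B, E}.
Closure of {A, B, E}: A, E → F applies, adding F. So (A, B, E)⁺ = {A, B, E, F}.
The closure contains neither all of U1 = {A, B, C, E} nor all of U2 = {A, B, D, E, F}, so the common attributes are not a superkey of either fragment. The join is lossy.

No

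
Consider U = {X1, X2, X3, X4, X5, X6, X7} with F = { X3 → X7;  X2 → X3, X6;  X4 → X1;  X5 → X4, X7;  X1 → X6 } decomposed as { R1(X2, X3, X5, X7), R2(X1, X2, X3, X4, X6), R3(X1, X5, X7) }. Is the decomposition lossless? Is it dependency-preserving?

Lossless test (chase): Rows 1 and 2 agree on X3; apply X3→X7 and equate their X7 entries. Rows 1 and 2 agree on X2; apply X2→X3, X6 and equate their X3, X6 entries. Rows 1 and 3 agree on X5; apply X5→X4, X7 and equate their X4, X7 entries. Rows 2 and 3 agree on X1; apply X1→X6 and equate their X6 entries. Rows 1 and 3 agree on X4; apply X4→X1 and equate their X1 entries. No row becomes fully distinguished — the join is lossy.
Dependency preservation: the restricted closure of {X5} across the fragments never reaches {X4, X7}, so X5 → X4, X7 cannot be enforced without a join — not preserved.

lossy and not dependency-preserving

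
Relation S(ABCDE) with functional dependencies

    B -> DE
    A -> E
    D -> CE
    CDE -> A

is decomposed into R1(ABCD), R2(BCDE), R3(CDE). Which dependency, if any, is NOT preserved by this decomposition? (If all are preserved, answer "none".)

Check A → E: no single fragment contains all of {AE}, and the restricted closure of {A} across the fragments never reaches {E}.
B → DE is preserved.
D → CE is preserved.
CDE → A is preserved.

A -> E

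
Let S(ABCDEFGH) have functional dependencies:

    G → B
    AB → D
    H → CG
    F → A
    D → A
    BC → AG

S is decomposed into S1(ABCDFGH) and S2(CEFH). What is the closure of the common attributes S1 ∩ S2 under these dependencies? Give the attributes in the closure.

S1 ∩ S2 = {CFH}.
H → CG applies, adding G
F → A applies, adding A
G → B applies, adding B
AB → D applies, adding D
Closure: {ABCDFGH}.

ABCDFGH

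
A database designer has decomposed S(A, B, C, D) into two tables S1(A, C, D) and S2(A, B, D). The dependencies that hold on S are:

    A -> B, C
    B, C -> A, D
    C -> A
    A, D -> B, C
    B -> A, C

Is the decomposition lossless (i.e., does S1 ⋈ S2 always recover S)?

Common attributes: S1 ∩ S2 = {A, D}.
Closure of {A, D}: A → B, C applies, adding B, C. So (A, D)⁺ = {A, B, C, D}.
This closure contains every attribute of S1, so S1 ∩ S2 → S1. The join is lossless.

Yes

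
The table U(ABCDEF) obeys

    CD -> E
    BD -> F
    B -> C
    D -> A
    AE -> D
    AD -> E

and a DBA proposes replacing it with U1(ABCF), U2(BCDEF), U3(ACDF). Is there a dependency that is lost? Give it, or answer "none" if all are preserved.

AE -> D

Check AE → D: no single fragment contains all of {ADE}, and the restricted closure of {AE} across the fragments never reaches {D}.
CD → E is preserved.
BD → F is preserved.
B → C is preserved.
D → A is preserved.
AD → E is preserved.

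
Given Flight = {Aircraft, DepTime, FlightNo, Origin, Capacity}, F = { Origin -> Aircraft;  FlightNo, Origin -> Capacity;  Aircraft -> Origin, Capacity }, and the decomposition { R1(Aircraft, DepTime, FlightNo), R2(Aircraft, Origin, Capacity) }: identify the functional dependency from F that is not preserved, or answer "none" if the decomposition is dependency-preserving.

Origin → Aircraft lies within R2.
FlightNo, Origin → Capacity: restricted closure across fragments reaches Capacity.
Aircraft → Origin, Capacity lies within R2.
Every dependency is enforceable on the fragments, so the decomposition is dependency-preserving.

none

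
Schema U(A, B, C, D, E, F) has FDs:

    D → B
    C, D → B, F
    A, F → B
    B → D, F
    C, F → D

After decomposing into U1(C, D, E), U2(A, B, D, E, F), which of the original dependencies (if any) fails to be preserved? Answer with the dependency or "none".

Check C, F → D: no single fragment contains all of {C, D, F}, and the restricted closure of {C, F} across the fragments never reaches {D}.
D → B is preserved.
C, D → B, F is preserved.
A, F → B is preserved.
B → D, F is preserved.

C, F → D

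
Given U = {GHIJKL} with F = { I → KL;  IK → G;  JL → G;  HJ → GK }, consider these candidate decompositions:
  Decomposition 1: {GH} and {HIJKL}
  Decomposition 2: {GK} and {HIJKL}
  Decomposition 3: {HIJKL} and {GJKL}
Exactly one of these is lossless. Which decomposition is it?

Decomposition 3

Decomposition 1: common = {H}, closure = {H} → lossy.
Decomposition 2: common = {K}, closure = {K} → lossy.
Decomposition 3: common = {JKL}, closure = {GJKL} → lossless.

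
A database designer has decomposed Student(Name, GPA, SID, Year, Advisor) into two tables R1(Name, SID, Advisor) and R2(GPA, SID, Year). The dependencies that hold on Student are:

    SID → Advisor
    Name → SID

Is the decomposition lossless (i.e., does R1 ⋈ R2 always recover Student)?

Common attributes: R1 ∩ R2 = {SID}.
Closure of {SID}: SID → Advisor applies, adding Advisor. So (SID)⁺ = {SID, Advisor}.
The closure contains neither all of R1 = {Name, SID, Advisor} nor all of R2 = {GPA, SID, Year}, so the common attributes are not a superkey of either fragment. The join is lossy.

No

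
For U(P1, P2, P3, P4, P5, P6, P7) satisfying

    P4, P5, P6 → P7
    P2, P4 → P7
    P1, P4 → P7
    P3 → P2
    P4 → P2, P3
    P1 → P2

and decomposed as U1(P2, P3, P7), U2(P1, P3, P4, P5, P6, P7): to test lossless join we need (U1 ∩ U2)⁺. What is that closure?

U1 ∩ U2 = {P3, P7}.
P3 → P2 applies, adding P2
Closure: {P2, P3, P7}.

P2, P3, P7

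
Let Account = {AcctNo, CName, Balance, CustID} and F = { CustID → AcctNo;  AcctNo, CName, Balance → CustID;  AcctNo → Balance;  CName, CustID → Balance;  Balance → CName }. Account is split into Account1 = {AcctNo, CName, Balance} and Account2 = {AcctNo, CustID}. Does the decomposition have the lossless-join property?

Common attributes: Account1 ∩ Account2 = {AcctNo}.
Closure of {AcctNo}: AcctNo → Balance applies, adding Balance; Balance → CName applies, adding CName; AcctNo, CName, Balance → CustID applies, adding CustID. So (AcctNo)⁺ = {AcctNo, CName, Balance, CustID}.
This closure contains every attribute of Account1, so Account1 ∩ Account2 → Account1. The join is lossless.

Yes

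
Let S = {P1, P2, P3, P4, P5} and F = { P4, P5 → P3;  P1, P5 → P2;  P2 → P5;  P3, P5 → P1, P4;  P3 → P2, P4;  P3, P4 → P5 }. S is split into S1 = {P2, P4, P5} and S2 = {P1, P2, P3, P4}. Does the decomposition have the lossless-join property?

Common attributes: S1 ∩ S2 = {P2, P4}.
Closure of {P2, P4}: P2 → P5 applies, adding P5; P4, P5 → P3 applies, adding P3; P3, P5 → P1, P4 applies, adding P1. So (P2, P4)⁺ = {P1, P2, P3, P4, P5}.
This closure contains every attribute of S1, so S1 ∩ S2 → S1. The join is lossless.

Yes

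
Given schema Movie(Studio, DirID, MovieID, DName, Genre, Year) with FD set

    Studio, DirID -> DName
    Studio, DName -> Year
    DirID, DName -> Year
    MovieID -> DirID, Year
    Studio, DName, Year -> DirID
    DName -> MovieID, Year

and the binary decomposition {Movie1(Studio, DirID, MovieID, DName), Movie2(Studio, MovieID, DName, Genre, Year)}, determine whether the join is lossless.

Yes

Common attributes: Movie1 ∩ Movie2 = {Studio, MovieID, DName}.
Closure of {Studio, MovieID, DName}: Studio, DName → Year applies, adding Year; MovieID → DirID, Year applies, adding DirID. So (Studio, MovieID, DName)⁺ = {Studio, DirID, MovieID, DName, Year}.
This closure contains every attribute of Movie1, so Movie1 ∩ Movie2 → Movie1. The join is lossless.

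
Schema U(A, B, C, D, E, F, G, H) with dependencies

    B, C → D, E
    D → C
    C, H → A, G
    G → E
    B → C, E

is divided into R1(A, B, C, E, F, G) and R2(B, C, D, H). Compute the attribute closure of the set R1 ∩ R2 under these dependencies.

B, C, D, E

R1 ∩ R2 = {B, C}.
B, C → D, E applies, adding D, E
Closure: {B, C, D, E}.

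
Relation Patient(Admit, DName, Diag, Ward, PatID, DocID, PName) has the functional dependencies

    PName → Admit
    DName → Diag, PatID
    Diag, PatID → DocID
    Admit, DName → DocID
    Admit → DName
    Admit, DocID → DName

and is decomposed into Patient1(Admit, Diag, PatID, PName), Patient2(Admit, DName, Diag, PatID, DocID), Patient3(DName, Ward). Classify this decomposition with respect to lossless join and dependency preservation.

lossy but dependency-preserving

Lossless test (chase): Rows 2 and 3 agree on DName; apply DName→Diag, PatID and equate their Diag, PatID entries. Rows 1 and 2 agree on Diag, PatID; apply Diag, PatID→DocID and equate their DocID entries. Rows 1 and 3 agree on Diag, PatID; apply Diag, PatID→DocID and equate their DocID entries. Rows 1 and 2 agree on Admit; apply Admit→DName and equate their DName entries. No row becomes fully distinguished — the join is lossy.
Dependency preservation: every FD's attributes lie within a single fragment, so each can be enforced locally — preserved.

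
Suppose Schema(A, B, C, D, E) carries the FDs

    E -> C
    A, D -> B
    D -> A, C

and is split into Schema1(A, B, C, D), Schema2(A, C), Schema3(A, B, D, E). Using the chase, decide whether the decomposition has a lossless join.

Yes

Chase test. Columns are A, B, C, D, E; row i has aⱼ where attribute j ∈ Schemai, else bᵢⱼ.
Initial tableau (one row per fragment):
  row 1: a1 a2 a3 a4 b15
  row 2: a1 b22 a3 b24 b25
  row 3: a1 a2 b33 a4 a5
Rows 1 and 3 agree on D; apply D→A, C and equate their A, C entries.
Row 3 is now all distinguished symbols — the join is lossless.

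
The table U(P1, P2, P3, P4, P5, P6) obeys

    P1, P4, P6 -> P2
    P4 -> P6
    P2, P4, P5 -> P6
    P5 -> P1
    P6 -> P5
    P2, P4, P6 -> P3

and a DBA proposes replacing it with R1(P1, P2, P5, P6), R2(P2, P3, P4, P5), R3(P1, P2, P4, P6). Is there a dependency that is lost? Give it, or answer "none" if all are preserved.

none

P1, P4, P6 → P2 lies within R3.
P4 → P6 lies within R3.
P2, P4, P5 → P6: restricted closure across fragments reaches P6.
P5 → P1 lies within R1.
P6 → P5 lies within R1.
P2, P4, P6 → P3: restricted closure across fragments reaches P3.
Every dependency is enforceable on the fragments, so the decomposition is dependency-preserving.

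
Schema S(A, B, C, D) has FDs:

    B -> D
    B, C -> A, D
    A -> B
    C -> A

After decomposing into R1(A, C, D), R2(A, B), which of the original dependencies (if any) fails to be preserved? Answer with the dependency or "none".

Check B → D: no single fragment contains all of {B, D}, and the restricted closure of {B} across the fragments never reaches {D}.
B, C → A, D is preserved.
A → B is preserved.
C → A is preserved.

B -> D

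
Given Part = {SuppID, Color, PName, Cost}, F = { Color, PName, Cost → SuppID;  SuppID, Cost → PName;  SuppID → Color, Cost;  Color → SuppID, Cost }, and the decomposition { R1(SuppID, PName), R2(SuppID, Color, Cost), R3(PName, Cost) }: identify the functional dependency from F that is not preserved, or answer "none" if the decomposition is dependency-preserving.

Color, PName, Cost → SuppID: restricted closure across fragments reaches SuppID.
SuppID, Cost → PName: restricted closure across fragments reaches PName.
SuppID → Color, Cost lies within R2.
Color → SuppID, Cost lies within R2.
Every dependency is enforceable on the fragments, so the decomposition is dependency-preserving.

none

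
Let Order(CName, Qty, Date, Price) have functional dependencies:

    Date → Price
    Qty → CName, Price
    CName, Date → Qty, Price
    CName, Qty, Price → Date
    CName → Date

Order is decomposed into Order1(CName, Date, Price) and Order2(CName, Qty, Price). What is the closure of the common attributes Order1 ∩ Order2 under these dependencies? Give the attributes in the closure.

CName, Qty, Date, Price

Order1 ∩ Order2 = {CName, Price}.
CName → Date applies, adding Date
CName, Date → Qty, Price applies, adding Qty
Closure: {CName, Qty, Date, Price}.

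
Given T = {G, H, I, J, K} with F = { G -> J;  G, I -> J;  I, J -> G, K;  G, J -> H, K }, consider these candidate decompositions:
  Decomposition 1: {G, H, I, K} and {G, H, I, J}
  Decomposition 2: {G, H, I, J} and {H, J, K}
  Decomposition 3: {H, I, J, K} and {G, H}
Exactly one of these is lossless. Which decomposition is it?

Decomposition 1

Decomposition 1: common = {G, H, I}, closure = {G, H, I, J, K} → lossless.
Decomposition 2: common = {H, J}, closure = {H, J} → lossy.
Decomposition 3: common = {H}, closure = {H} → lossy.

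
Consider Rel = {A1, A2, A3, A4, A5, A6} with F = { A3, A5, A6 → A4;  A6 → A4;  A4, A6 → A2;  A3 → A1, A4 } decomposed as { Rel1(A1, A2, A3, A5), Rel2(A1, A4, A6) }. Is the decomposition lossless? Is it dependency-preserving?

lossy and not dependency-preserving

Lossless test: (A1)⁺ = {A1}, which is a superkey of neither fragment — lossy.
Dependency preservation: the restricted closure of {A4, A6} across the fragments never reaches {A2}, so A4, A6 → A2 cannot be enforced without a join — not preserved.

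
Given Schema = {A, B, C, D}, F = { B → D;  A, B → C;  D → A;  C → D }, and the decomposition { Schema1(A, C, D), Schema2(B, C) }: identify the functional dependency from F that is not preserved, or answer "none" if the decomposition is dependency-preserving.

B → D: restricted closure across fragments reaches D.
A, B → C: restricted closure across fragments reaches C.
D → A lies within Schema1.
C → D lies within Schema1.
Every dependency is enforceable on the fragments, so the decomposition is dependency-preserving.

none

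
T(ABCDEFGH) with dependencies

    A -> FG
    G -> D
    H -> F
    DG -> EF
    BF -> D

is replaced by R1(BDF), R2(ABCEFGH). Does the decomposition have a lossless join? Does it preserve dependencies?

Lossless test: (BF)⁺ = {BDF}, which contains all of one fragment — lossless.
Dependency preservation: the restricted closure of {G} across the fragments never reaches {D}, so G → D cannot be enforced without a join — not preserved.

lossless but not dependency-preserving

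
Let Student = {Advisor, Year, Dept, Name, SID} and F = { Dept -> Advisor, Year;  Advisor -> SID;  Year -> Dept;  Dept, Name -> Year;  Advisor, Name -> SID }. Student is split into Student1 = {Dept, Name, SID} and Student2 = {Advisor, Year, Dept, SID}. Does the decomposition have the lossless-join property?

Common attributes: Student1 ∩ Student2 = {Dept, SID}.
Closure of {Dept, SID}: Dept → Advisor, Year applies, adding Advisor, Year. So (Dept, SID)⁺ = {Advisor, Year, Dept, SID}.
This closure contains every attribute of Student2, so Student1 ∩ Student2 → Student2. The join is lossless.

Yes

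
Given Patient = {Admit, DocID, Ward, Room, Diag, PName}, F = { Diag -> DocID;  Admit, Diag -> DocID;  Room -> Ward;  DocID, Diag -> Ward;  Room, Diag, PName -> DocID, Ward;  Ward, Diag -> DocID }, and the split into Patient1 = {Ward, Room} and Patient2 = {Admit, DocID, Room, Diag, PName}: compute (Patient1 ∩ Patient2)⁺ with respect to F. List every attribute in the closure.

Patient1 ∩ Patient2 = {Room}.
Room → Ward applies, adding Ward
Closure: {Ward, Room}.

Ward, Room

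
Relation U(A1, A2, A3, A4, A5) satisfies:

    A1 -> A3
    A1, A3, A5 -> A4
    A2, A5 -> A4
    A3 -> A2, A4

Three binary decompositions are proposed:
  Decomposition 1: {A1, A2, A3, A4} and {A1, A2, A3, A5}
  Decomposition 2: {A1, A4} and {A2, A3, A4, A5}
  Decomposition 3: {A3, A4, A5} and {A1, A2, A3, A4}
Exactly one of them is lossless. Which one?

Decomposition 1: common = {A1, A2, A3}, closure = {A1, A2, A3, A4} → lossless.
Decomposition 2: common = {A4}, closure = {A4} → lossy.
Decomposition 3: common = {A3, A4}, closure = {A2, A3, A4} → lossy.

Decomposition 1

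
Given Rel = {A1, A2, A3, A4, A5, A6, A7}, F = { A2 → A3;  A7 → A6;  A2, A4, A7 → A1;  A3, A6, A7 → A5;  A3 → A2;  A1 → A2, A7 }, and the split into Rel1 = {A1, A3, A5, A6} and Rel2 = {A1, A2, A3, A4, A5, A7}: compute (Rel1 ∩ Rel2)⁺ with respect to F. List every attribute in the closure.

A1, A2, A3, A5, A6, A7

Rel1 ∩ Rel2 = {A1, A3, A5}.
A3 → A2 applies, adding A2
A1 → A2, A7 applies, adding A7
A7 → A6 applies, adding A6
Closure: {A1, A2, A3, A5, A6, A7}.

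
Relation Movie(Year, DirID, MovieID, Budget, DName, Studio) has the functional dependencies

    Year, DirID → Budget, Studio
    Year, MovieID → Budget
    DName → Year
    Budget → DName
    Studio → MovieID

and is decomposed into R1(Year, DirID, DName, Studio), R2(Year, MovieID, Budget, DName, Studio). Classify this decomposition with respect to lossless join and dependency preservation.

lossless and dependency-preserving

Lossless test: (Year, DName, Studio)⁺ = {Year, MovieID, Budget, DName, Studio}, which contains all of one fragment — lossless.
Dependency preservation: Year, DirID → Budget, Studio is not contained in any single fragment, but the restricted closure of its left-hand side across the fragments still reaches the right-hand side; the remaining FDs each lie inside some fragment. All dependencies are preserved.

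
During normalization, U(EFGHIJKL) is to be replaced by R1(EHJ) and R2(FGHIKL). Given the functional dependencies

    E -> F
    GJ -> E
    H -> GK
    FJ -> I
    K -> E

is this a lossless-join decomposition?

No

Common attributes: R1 ∩ R2 = {H}.
Closure of {H}: H → GK applies, adding GK; K → E applies, adding E; E → F applies, adding F. So (H)⁺ = {EFGHK}.
The closure contains neither all of R1 = {EHJ} nor all of R2 = {FGHIKL}, so the common attributes are not a superkey of either fragment. The join is lossy.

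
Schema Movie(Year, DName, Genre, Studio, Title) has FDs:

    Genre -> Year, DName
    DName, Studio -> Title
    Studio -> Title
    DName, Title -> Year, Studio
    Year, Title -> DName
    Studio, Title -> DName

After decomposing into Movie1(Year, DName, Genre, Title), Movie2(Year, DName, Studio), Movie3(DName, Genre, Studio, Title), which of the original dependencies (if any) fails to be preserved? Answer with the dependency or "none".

Genre → Year, DName lies within Movie1.
DName, Studio → Title lies within Movie3.
Studio → Title lies within Movie3.
DName, Title → Year, Studio: restricted closure across fragments reaches Year, Studio.
Year, Title → DName lies within Movie1.
Studio, Title → DName lies within Movie3.
Every dependency is enforceable on the fragments, so the decomposition is dependency-preserving.

none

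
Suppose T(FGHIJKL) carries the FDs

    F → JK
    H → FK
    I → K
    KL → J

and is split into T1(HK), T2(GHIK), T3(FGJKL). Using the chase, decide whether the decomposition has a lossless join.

Chase test. Columns are FGHIJKL; row i has aⱼ where attribute j ∈ Ti, else bᵢⱼ.
Initial tableau (one row per fragment):
  row 1: b11 b12 a3 b14 b15 a6 b17
  row 2: b21 a2 a3 a4 b25 a6 b27
  row 3: a1 a2 b33 b34 a5 a6 a7
Rows 1 and 2 agree on H; apply H→FK and equate their FK entries.
Rows 1 and 2 agree on F; apply F→JK and equate their JK entries.
No row becomes fully distinguished — the join is lossy.

No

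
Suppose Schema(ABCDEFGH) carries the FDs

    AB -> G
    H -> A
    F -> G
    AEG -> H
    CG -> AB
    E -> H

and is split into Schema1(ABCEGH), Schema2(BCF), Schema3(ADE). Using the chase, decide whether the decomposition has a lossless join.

Chase test. Columns are ABCDEFGH; row i has aⱼ where attribute j ∈ Schemai, else bᵢⱼ.
Initial tableau (one row per fragment):
  row 1: a1 a2 a3 b14 a5 b16 a7 a8
  row 2: b21 a2 a3 b24 b25 a6 b27 b28
  row 3: a1 b32 b33 a4 a5 b36 b37 b38
Rows 1 and 3 agree on E; apply E→H and equate their H entries.
No row becomes fully distinguished — the join is lossy.

No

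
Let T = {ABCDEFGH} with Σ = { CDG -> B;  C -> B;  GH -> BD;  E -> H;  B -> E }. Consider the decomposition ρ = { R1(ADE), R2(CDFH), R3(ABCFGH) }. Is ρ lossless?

No

Chase test. Columns are ABCDEFGH; row i has aⱼ where attribute j ∈ Ri, else bᵢⱼ.
Initial tableau (one row per fragment):
  row 1: a1 b12 b13 a4 a5 b16 b17 b18
  row 2: b21 b22 a3 a4 b25 a6 b27 a8
  row 3: a1 a2 a3 b34 b35 a6 a7 a8
Rows 2 and 3 agree on C; apply C→B and equate their B entries.
Rows 2 and 3 agree on B; apply B→E and equate their E entries.
No row becomes fully distinguished — the join is lossy.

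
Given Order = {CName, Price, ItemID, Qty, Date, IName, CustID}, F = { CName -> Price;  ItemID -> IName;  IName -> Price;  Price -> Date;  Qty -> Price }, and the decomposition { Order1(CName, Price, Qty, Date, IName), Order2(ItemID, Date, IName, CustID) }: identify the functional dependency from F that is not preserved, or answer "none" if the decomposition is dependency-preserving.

CName → Price lies within Order1.
ItemID → IName lies within Order2.
IName → Price lies within Order1.
Price → Date lies within Order1.
Qty → Price lies within Order1.
Every dependency is enforceable on the fragments, so the decomposition is dependency-preserving.

none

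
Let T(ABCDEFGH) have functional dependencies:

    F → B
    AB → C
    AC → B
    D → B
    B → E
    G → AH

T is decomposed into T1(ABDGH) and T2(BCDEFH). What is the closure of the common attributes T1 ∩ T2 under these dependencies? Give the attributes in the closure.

BDEH

T1 ∩ T2 = {BDH}.
B → E applies, adding E
Closure: {BDEH}.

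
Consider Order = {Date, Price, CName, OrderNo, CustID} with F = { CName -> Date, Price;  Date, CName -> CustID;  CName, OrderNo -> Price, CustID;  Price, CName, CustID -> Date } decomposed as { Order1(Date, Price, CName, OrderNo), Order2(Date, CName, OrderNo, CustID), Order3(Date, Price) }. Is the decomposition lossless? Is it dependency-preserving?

Lossless test (chase): Rows 1 and 2 agree on CName; apply CName→Date, Price and equate their Date, Price entries. Rows 1 and 2 agree on Date, CName; apply Date, CName→CustID and equate their CustID entries. Row 1 is now all distinguished symbols — the join is lossless.
Dependency preservation: CName, OrderNo → Price, CustID; Price, CName, CustID → Date are not contained in any single fragment, but the restricted closure of each left-hand side across the fragments still reaches the right-hand side; the remaining FDs each lie inside some fragment. All dependencies are preserved.

lossless and dependency-preserving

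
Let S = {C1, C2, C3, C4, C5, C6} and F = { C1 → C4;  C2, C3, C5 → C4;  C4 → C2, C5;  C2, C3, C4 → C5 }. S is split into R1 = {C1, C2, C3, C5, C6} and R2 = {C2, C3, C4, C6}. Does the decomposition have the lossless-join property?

No

Common attributes: R1 ∩ R2 = {C2, C3, C6}.
No dependency enlarges {C2, C3, C6}, so (C2, C3, C6)⁺ = {C2, C3, C6}.
The closure contains neither all of R1 = {C1, C2, C3, C5, C6} nor all of R2 = {C2, C3, C4, C6}, so the common attributes are not a superkey of either fragment. The join is lossy.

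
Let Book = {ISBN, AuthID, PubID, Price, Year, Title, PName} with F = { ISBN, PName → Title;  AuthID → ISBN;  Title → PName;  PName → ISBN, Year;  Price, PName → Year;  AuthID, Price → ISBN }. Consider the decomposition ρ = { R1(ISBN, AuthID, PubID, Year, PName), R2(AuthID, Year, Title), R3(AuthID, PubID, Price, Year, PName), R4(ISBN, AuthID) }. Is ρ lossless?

No

Chase test. Columns are ISBN, AuthID, PubID, Price, Year, Title, PName; row i has aⱼ where attribute j ∈ Ri, else bᵢⱼ.
Initial tableau (one row per fragment):
  row 1: a1 a2 a3 b14 a5 b16 a7
  row 2: b21 a2 b23 b24 a5 a6 b27
  row 3: b31 a2 a3 a4 a5 b36 a7
  row 4: a1 a2 b43 b44 b45 b46 b47
Rows 1 and 2 agree on AuthID; apply AuthID→ISBN and equate their ISBN entries.
Rows 1 and 3 agree on AuthID; apply AuthID→ISBN and equate their ISBN entries.
Rows 1 and 3 agree on ISBN, PName; apply ISBN, PName→Title and equate their Title entries.
No row becomes fully distinguished — the join is lossy.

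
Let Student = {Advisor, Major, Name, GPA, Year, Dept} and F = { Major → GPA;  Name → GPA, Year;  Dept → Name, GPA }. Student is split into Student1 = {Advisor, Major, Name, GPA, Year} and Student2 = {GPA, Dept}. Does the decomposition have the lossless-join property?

Common attributes: Student1 ∩ Student2 = {GPA}.
No dependency enlarges {GPA}, so (GPA)⁺ = {GPA}.
The closure contains neither all of Student1 = {Advisor, Major, Name, GPA, Year} nor all of Student2 = {GPA, Dept}, so the common attributes are not a superkey of either fragment. The join is lossy.

No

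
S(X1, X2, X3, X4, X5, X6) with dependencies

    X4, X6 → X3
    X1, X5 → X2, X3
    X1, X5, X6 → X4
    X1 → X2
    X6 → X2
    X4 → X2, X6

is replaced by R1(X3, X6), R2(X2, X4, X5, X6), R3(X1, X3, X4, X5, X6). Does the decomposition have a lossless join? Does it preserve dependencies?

lossless but not dependency-preserving

Lossless test (chase): Rows 2 and 3 agree on X4, X6; apply X4, X6→X3 and equate their X3 entries. Rows 1 and 2 agree on X6; apply X6→X2 and equate their X2 entries. Rows 1 and 3 agree on X6; apply X6→X2 and equate their X2 entries. Row 3 is now all distinguished symbols — the join is lossless.
Dependency preservation: the restricted closure of {X1, X5} across the fragments never reaches {X2, X3}, so X1, X5 → X2, X3 cannot be enforced without a join — not preserved.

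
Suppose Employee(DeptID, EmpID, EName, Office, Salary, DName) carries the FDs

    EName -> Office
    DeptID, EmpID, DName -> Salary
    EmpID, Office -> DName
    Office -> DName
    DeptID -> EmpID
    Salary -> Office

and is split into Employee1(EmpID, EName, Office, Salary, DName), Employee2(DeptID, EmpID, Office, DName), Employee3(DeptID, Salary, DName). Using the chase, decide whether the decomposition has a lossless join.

Chase test. Columns are DeptID, EmpID, EName, Office, Salary, DName; row i has aⱼ where attribute j ∈ Employeei, else bᵢⱼ.
Initial tableau (one row per fragment):
  row 1: b11 a2 a3 a4 a5 a6
  row 2: a1 a2 b23 a4 b25 a6
  row 3: a1 b32 b33 b34 a5 a6
Rows 2 and 3 agree on DeptID; apply DeptID→EmpID and equate their EmpID entries.
Rows 1 and 3 agree on Salary; apply Salary→Office and equate their Office entries.
Rows 2 and 3 agree on DeptID, EmpID, DName; apply DeptID, EmpID, DName→Salary and equate their Salary entries.
No row becomes fully distinguished — the join is lossy.

No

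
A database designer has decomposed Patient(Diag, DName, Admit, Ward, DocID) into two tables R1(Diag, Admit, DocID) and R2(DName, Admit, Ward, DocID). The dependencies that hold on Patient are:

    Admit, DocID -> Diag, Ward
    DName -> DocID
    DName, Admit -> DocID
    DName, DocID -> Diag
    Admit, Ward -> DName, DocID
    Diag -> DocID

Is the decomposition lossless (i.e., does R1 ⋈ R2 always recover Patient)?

Common attributes: R1 ∩ R2 = {Admit, DocID}.
Closure of {Admit, DocID}: Admit, DocID → Diag, Ward applies, adding Diag, Ward; Admit, Ward → DName, DocID applies, adding DName. So (Admit, DocID)⁺ = {Diag, DName, Admit, Ward, DocID}.
This closure contains every attribute of R1, so R1 ∩ R2 → R1. The join is lossless.

Yes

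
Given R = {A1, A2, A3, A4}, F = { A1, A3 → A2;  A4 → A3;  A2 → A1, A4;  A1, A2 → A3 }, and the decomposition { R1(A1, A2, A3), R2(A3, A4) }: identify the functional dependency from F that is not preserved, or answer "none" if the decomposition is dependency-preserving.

A2 → A1, A4

Check A2 → A1, A4: no single fragment contains all of {A1, A2, A4}, and the restricted closure of {A2} across the fragments never reaches {A1, A4}.
A1, A3 → A2 is preserved.
A4 → A3 is preserved.
A1, A2 → A3 is preserved.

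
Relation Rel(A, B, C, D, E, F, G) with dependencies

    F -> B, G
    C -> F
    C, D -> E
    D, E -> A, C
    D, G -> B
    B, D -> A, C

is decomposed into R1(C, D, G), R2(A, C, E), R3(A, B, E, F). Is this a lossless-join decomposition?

Chase test. Columns are A, B, C, D, E, F, G; row i has aⱼ where attribute j ∈ Ri, else bᵢⱼ.
Initial tableau (one row per fragment):
  row 1: b11 b12 a3 a4 b15 b16 a7
  row 2: a1 b22 a3 b24 a5 b26 b27
  row 3: a1 a2 b33 b34 a5 a6 b37
Rows 1 and 2 agree on C; apply C→F and equate their F entries.
Rows 1 and 2 agree on F; apply F→B, G and equate their B, G entries.
No row becomes fully distinguished — the join is lossy.

No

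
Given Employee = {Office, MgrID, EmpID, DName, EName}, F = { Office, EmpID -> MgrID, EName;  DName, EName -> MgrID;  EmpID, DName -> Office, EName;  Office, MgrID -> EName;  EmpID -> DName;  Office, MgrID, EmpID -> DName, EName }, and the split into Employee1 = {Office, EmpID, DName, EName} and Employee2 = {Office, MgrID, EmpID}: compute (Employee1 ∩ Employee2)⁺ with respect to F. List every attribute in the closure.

Office, MgrID, EmpID, DName, EName

Employee1 ∩ Employee2 = {Office, EmpID}.
Office, EmpID → MgrID, EName applies, adding MgrID, EName
EmpID → DName applies, adding DName
Closure: {Office, MgrID, EmpID, DName, EName}.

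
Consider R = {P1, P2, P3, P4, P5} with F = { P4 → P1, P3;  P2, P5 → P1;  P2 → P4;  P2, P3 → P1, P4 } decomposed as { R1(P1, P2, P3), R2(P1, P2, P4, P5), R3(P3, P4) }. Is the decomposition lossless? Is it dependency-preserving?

Lossless test (chase): Rows 2 and 3 agree on P4; apply P4→P1, P3 and equate their P1, P3 entries. Rows 1 and 2 agree on P2; apply P2→P4 and equate their P4 entries. Row 2 is now all distinguished symbols — the join is lossless.
Dependency preservation: P4 → P1, P3; P2, P3 → P1, P4 are not contained in any single fragment, but the restricted closure of each left-hand side across the fragments still reaches the right-hand side; the remaining FDs each lie inside some fragment. All dependencies are preserved.

lossless and dependency-preserving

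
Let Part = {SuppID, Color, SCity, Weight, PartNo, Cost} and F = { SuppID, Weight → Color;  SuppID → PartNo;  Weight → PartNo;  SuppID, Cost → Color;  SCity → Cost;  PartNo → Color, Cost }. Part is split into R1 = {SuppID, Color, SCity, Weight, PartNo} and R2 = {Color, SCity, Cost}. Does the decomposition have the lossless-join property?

Common attributes: R1 ∩ R2 = {Color, SCity}.
Closure of {Color, SCity}: SCity → Cost applies, adding Cost. So (Color, SCity)⁺ = {Color, SCity, Cost}.
This closure contains every attribute of R2, so R1 ∩ R2 → R2. The join is lossless.

Yes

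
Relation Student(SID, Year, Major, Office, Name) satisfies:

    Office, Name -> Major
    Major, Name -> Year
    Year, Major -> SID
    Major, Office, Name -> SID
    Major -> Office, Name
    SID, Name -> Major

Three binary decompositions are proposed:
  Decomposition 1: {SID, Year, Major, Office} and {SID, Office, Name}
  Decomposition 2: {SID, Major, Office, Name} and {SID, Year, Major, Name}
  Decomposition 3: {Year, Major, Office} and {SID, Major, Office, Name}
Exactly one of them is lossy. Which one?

Decomposition 1

Decomposition 1: common = {SID, Office}, closure = {SID, Office} → lossy.
Decomposition 2: common = {SID, Major, Name}, closure = {SID, Year, Major, Office, Name} → lossless.
Decomposition 3: common = {Major, Office}, closure = {SID, Year, Major, Office, Name} → lossless.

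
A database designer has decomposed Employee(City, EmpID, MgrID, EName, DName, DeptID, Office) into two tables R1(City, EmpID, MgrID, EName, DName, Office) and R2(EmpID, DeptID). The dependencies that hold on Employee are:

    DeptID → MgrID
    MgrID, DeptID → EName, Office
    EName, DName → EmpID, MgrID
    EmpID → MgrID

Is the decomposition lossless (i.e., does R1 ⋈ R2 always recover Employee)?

Common attributes: R1 ∩ R2 = {EmpID}.
Closure of {EmpID}: EmpID → MgrID applies, adding MgrID. So (EmpID)⁺ = {EmpID, MgrID}.
The closure contains neither all of R1 = {City, EmpID, MgrID, EName, DName, Office} nor all of R2 = {EmpID, DeptID}, so the common attributes are not a superkey of either fragment. The join is lossy.

No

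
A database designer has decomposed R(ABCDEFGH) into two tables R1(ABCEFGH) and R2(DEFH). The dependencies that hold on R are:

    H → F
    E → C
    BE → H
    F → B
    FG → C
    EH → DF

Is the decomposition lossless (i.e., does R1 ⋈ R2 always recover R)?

Yes

Common attributes: R1 ∩ R2 = {EFH}.
Closure of {EFH}: E → C applies, adding C; F → B applies, adding B; EH → DF applies, adding D. So (EFH)⁺ = {BCDEFH}.
This closure contains every attribute of R2, so R1 ∩ R2 → R2. The join is lossless.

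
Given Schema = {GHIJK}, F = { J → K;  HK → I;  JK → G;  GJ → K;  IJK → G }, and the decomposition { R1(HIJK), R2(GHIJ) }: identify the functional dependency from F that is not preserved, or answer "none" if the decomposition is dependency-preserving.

J → K lies within R1.
HK → I lies within R1.
JK → G: restricted closure across fragments reaches G.
GJ → K: restricted closure across fragments reaches K.
IJK → G: restricted closure across fragments reaches G.
Every dependency is enforceable on the fragments, so the decomposition is dependency-preserving.

none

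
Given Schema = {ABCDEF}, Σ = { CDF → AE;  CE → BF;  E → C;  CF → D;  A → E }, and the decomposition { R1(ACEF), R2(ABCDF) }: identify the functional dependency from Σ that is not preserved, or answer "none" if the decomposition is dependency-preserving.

none

CDF → AE: restricted closure across fragments reaches AE.
CE → BF: restricted closure across fragments reaches BF.
E → C lies within R1.
CF → D lies within R2.
A → E lies within R1.
Every dependency is enforceable on the fragments, so the decomposition is dependency-preserving.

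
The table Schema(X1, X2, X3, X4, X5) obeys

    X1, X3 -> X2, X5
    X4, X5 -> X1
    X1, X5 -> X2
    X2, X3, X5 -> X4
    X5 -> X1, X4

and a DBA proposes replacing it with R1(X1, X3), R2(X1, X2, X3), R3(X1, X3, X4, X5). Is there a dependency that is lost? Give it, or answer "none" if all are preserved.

Check X1, X5 → X2: no single fragment contains all of {X1, X2, X5}, and the restricted closure of {X1, X5} across the fragments never reaches {X2}.
X1, X3 → X2, X5 is preserved.
X4, X5 → X1 is preserved.
X2, X3, X5 → X4 is preserved.
X5 → X1, X4 is preserved.

X1, X5 -> X2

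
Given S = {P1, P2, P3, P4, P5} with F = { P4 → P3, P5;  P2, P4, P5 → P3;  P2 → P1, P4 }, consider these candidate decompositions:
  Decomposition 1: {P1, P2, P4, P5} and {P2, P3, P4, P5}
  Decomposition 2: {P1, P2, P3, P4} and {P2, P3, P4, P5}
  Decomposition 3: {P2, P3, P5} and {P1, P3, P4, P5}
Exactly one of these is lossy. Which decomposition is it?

Decomposition 1: common = {P2, P4, P5}, closure = {P1, P2, P3, P4, P5} → lossless.
Decomposition 2: common = {P2, P3, P4}, closure = {P1, P2, P3, P4, P5} → lossless.
Decomposition 3: common = {P3, P5}, closure = {P3, P5} → lossy.

Decomposition 3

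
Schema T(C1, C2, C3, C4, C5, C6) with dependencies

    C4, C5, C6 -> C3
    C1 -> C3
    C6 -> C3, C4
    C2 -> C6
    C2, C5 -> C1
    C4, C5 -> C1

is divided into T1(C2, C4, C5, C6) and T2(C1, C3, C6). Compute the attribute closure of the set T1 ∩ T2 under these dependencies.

C3, C4, C6

T1 ∩ T2 = {C6}.
C6 → C3, C4 applies, adding C3, C4
Closure: {C3, C4, C6}.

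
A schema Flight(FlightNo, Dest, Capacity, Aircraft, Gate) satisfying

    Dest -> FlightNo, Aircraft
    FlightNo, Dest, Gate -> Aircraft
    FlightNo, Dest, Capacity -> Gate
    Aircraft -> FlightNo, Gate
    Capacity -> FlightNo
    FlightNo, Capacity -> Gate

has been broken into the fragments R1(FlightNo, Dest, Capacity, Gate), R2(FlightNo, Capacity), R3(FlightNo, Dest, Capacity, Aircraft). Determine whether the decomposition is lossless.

Chase test. Columns are FlightNo, Dest, Capacity, Aircraft, Gate; row i has aⱼ where attribute j ∈ Ri, else bᵢⱼ.
Initial tableau (one row per fragment):
  row 1: a1 a2 a3 b14 a5
  row 2: a1 b22 a3 b24 b25
  row 3: a1 a2 a3 a4 b35
Rows 1 and 3 agree on Dest; apply Dest→FlightNo, Aircraft and equate their FlightNo, Aircraft entries.
Rows 1 and 3 agree on FlightNo, Dest, Capacity; apply FlightNo, Dest, Capacity→Gate and equate their Gate entries.
Rows 1 and 2 agree on FlightNo, Capacity; apply FlightNo, Capacity→Gate and equate their Gate entries.
Row 1 is now all distinguished symbols — the join is lossless.

Yes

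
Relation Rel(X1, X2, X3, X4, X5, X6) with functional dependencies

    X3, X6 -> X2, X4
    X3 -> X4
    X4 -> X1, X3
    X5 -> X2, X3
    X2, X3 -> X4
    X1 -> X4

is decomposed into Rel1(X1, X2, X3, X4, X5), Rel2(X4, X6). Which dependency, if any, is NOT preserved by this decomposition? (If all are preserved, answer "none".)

X3, X6 -> X2, X4

Check X3, X6 → X2, X4: no single fragment contains all of {X2, X3, X4, X6}, and the restricted closure of {X3, X6} across the fragments never reaches {X2, X4}.
X3 → X4 is preserved.
X4 → X1, X3 is preserved.
X5 → X2, X3 is preserved.
X2, X3 → X4 is preserved.
X1 → X4 is preserved.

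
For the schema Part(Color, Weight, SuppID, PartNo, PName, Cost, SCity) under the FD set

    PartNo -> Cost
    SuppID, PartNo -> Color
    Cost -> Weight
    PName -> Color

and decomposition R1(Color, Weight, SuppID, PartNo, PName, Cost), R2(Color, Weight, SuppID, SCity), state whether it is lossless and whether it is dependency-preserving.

Lossless test: (Color, Weight, SuppID)⁺ = {Color, Weight, SuppID}, which is a superkey of neither fragment — lossy.
Dependency preservation: every FD's attributes lie within a single fragment, so each can be enforced locally — preserved.

lossy but dependency-preserving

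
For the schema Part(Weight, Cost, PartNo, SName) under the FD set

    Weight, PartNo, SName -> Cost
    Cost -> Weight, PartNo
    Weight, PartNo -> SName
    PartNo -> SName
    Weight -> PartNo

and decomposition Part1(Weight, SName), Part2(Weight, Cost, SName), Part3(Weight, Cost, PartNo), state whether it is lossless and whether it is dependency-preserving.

lossless but not dependency-preserving

Lossless test (chase): Rows 2 and 3 agree on Cost; apply Cost→Weight, PartNo and equate their Weight, PartNo entries. Rows 2 and 3 agree on Weight, PartNo; apply Weight, PartNo→SName and equate their SName entries. Rows 1 and 2 agree on Weight; apply Weight→PartNo and equate their PartNo entries. Rows 1 and 2 agree on Weight, PartNo, SName; apply Weight, PartNo, SName→Cost and equate their Cost entries. Row 1 is now all distinguished symbols — the join is lossless.
Dependency preservation: the restricted closure of {PartNo} across the fragments never reaches {SName}, so PartNo → SName cannot be enforced without a join — not preserved.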